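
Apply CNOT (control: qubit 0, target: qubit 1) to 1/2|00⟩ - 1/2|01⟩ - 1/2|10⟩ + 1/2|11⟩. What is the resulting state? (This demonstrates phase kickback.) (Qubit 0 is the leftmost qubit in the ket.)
1/2|00⟩ - 1/2|01⟩ + 1/2|10⟩ - 1/2|11⟩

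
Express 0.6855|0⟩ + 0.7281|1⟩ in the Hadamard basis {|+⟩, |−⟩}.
0.9996|+⟩ - 0.03012|−⟩

With |ψ⟩ = α|0⟩ + β|1⟩, the Hadamard-basis coefficients are ⟨+|ψ⟩ = (α + β)/√2 and ⟨−|ψ⟩ = (α − β)/√2.
Here α = 0.6855, β = 0.7281: (α + β)/√2 = 0.9996, (α − β)/√2 = -0.03012.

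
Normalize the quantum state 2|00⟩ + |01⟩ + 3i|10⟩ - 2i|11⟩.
0.4714|00⟩ + 0.2357|01⟩ + (1/√2)i|10⟩ - 0.4714i|11⟩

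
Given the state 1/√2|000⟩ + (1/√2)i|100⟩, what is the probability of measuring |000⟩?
1/2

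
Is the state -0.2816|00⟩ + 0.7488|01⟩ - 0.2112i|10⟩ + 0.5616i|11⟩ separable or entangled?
Separable

Writing the state as a|00⟩ + b|01⟩ + c|10⟩ + d|11⟩, it is a product state iff ad − bc = 0.
Here (a, b, c, d) = (-0.2816, 0.7488, -0.2112i, 0.5616i): ad − bc = (-0.2816)(0.5616i) − (0.7488)(-0.2112i) = 0, so the state is separable.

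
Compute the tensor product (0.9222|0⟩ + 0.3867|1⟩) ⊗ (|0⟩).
0.9222|00⟩ + 0.3867|10⟩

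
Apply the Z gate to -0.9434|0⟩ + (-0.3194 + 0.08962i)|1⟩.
-0.9434|0⟩ + (0.3194 - 0.08962i)|1⟩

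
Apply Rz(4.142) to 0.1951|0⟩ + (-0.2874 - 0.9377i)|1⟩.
(-0.09357 - 0.1712i)|0⟩ + (0.9607 + 0.1975i)|1⟩

Rz(4.142) = [[e^(−iθ/2), 0], [0, e^(iθ/2)]] with e^(±iθ/2) = cos(θ/2) ± i·sin(θ/2); θ = 4.142, cos(θ/2) ≈ -0.479604, sin(θ/2) ≈ 0.877485.
With a = amp(|0⟩) = 0.1951 and b = amp(|1⟩) = (-0.2874 - 0.9377i):
new amp(|0⟩) = (-0.479604 - 0.877485i)·a = (-0.09357 - 0.1712i)
new amp(|1⟩) = (-0.479604 + 0.877485i)·b = (0.9607 + 0.1975i)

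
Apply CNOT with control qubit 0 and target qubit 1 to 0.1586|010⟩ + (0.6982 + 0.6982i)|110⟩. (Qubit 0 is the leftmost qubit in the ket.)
0.1586|010⟩ + (0.6982 + 0.6982i)|100⟩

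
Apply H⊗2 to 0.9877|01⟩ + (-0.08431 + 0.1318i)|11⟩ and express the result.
(0.4517 + 0.0659i)|00⟩ + (-0.4517 - 0.0659i)|01⟩ + (0.536 - 0.0659i)|10⟩ + (-0.536 + 0.0659i)|11⟩

H⊗2 gives amp(|y⟩) = (1/2) Σ_x (−1)^(x·y) amp(|x⟩), where x·y is the number of positions in which both x and y have a 1.
|00⟩: (0.9877 + (-0.08431 + 0.1318i))/2 = (0.4517 + 0.0659i)
|01⟩: (-0.9877 - (-0.08431 + 0.1318i))/2 = (-0.4517 - 0.0659i)
|10⟩: (0.9877 - (-0.08431 + 0.1318i))/2 = (0.536 - 0.0659i)
|11⟩: (-0.9877 + (-0.08431 + 0.1318i))/2 = (-0.536 + 0.0659i)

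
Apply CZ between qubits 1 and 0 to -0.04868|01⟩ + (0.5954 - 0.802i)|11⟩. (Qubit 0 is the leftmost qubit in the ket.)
-0.04868|01⟩ + (-0.5954 + 0.802i)|11⟩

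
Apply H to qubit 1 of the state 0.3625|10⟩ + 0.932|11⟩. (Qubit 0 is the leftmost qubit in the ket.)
0.9153|10⟩ - 0.4027|11⟩

H on qubit 1 mixes each pair of kets that differ only in qubit 1: amplitudes (a, b) of (|…0…⟩, |…1…⟩) become ((a + b)/√2, (a − b)/√2). Kets absent from the input have amplitude 0.
(|10⟩, |11⟩): (a, b) = (0.3625, 0.932) → (0.9153, -0.4027)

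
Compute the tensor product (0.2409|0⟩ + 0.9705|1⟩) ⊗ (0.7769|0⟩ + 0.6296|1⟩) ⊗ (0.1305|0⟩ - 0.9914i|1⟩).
0.02442|000⟩ - 0.1855i|001⟩ + 0.01979|010⟩ - 0.1504i|011⟩ + 0.09839|100⟩ - 0.7475i|101⟩ + 0.07974|110⟩ - 0.6058i|111⟩

amp(|b₁b₂…⟩) = product of the factor amplitudes for bits b₁, b₂, …; only kets whose every factor amplitude is nonzero survive.
|000⟩: (0.2409)(0.7769)(0.1305) = 0.02442
|001⟩: (0.2409)(0.7769)(-0.9914i) = -0.1855i
|010⟩: (0.2409)(0.6296)(0.1305) = 0.01979
|011⟩: (0.2409)(0.6296)(-0.9914i) = -0.1504i
|100⟩: (0.9705)(0.7769)(0.1305) = 0.09839
|101⟩: (0.9705)(0.7769)(-0.9914i) = -0.7475i
|110⟩: (0.9705)(0.6296)(0.1305) = 0.07974
|111⟩: (0.9705)(0.6296)(-0.9914i) = -0.6058i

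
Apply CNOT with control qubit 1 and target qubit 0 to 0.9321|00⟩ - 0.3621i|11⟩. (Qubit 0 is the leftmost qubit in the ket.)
0.9321|00⟩ - 0.3621i|01⟩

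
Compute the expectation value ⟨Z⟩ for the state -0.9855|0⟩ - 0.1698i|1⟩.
0.9424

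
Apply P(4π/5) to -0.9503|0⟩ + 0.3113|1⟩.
-0.9503|0⟩ + (-0.2518 + 0.183i)|1⟩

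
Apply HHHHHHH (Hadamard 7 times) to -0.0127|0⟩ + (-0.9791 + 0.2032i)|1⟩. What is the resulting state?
(-0.7013 + 0.1437i)|0⟩ + (0.6833 - 0.1437i)|1⟩

H² = I, so H^7 = H: a single Hadamard. With (a, b) = (-0.0127, (-0.9791 + 0.2032i)), H gives ((a + b)/√2, (a − b)/√2) = ((-0.7013 + 0.1437i), (0.6833 - 0.1437i)).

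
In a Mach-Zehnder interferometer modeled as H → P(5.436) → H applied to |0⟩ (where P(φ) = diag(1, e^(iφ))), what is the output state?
(0.831 - 0.3747i)|0⟩ + (0.169 + 0.3747i)|1⟩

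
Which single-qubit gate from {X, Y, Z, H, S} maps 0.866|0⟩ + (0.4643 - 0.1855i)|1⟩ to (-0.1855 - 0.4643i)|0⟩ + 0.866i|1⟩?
Y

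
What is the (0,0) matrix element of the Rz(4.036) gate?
(-0.4324 - 0.9017i)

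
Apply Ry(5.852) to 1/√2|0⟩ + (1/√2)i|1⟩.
(-0.6907 - 0.1513i)|0⟩ + (0.1513 - 0.6907i)|1⟩

Ry(5.852) = [[cos(θ/2), −sin(θ/2)], [sin(θ/2), cos(θ/2)]]; θ = 5.852, cos(θ/2) ≈ -0.97685, sin(θ/2) ≈ 0.213926.
With a = amp(|0⟩) = 1/√2 and b = amp(|1⟩) = (1/√2)i:
new amp(|0⟩) = (-0.97685)·a + (-0.213926)·b = (-0.6907 - 0.1513i)
new amp(|1⟩) = (0.213926)·a + (-0.97685)·b = (0.1513 - 0.6907i)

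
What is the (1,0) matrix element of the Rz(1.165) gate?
0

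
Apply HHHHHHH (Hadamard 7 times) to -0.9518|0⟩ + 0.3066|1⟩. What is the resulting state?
-0.4562|0⟩ - 0.8898|1⟩

H² = I, so H^7 = H: a single Hadamard. With (a, b) = (-0.9518, 0.3066), H gives ((a + b)/√2, (a − b)/√2) = (-0.4562, -0.8898).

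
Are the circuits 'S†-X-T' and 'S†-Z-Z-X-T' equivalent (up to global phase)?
Yes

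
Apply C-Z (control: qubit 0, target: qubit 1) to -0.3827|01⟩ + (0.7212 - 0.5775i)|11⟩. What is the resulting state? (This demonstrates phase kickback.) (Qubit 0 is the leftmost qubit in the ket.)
-0.3827|01⟩ + (-0.7212 + 0.5775i)|11⟩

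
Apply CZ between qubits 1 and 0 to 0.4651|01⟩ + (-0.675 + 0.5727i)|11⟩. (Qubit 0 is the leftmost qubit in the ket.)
0.4651|01⟩ + (0.675 - 0.5727i)|11⟩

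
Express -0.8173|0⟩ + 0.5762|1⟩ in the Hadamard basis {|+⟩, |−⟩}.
-0.1705|+⟩ - 0.9854|−⟩

With |ψ⟩ = α|0⟩ + β|1⟩, the Hadamard-basis coefficients are ⟨+|ψ⟩ = (α + β)/√2 and ⟨−|ψ⟩ = (α − β)/√2.
Here α = -0.8173, β = 0.5762: (α + β)/√2 = -0.1705, (α − β)/√2 = -0.9854.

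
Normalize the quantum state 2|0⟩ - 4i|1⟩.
1/√5|0⟩ - 0.8944i|1⟩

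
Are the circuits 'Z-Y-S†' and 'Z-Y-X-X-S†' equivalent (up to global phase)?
Yes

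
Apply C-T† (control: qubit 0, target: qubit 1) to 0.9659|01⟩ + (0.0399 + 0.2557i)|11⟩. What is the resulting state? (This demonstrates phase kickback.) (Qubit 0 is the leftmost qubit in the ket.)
0.9659|01⟩ + (0.209 + 0.1526i)|11⟩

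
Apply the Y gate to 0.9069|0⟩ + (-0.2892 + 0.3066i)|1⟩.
(0.3066 + 0.2892i)|0⟩ + 0.9069i|1⟩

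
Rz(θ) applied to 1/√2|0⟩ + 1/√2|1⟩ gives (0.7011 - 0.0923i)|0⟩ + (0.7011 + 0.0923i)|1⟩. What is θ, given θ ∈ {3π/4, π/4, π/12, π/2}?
π/12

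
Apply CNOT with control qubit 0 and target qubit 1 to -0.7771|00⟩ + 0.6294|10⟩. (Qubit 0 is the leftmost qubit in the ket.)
-0.7771|00⟩ + 0.6294|11⟩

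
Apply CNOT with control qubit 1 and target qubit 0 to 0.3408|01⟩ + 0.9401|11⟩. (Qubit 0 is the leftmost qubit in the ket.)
0.9401|01⟩ + 0.3408|11⟩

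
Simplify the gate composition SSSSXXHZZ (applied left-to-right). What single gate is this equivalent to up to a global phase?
H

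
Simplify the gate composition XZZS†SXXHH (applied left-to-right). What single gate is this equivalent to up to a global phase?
X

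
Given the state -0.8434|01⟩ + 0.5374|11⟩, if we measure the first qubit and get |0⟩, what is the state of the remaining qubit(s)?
-|1⟩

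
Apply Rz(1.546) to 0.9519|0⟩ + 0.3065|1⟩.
(0.6814 - 0.6647i)|0⟩ + (0.2194 + 0.214i)|1⟩

Rz(1.546) = [[e^(−iθ/2), 0], [0, e^(iθ/2)]] with e^(±iθ/2) = cos(θ/2) ± i·sin(θ/2); θ = 1.546, cos(θ/2) ≈ 0.715819, sin(θ/2) ≈ 0.698286.
With a = amp(|0⟩) = 0.9519 and b = amp(|1⟩) = 0.3065:
new amp(|0⟩) = (0.715819 - 0.698286i)·a = (0.6814 - 0.6647i)
new amp(|1⟩) = (0.715819 + 0.698286i)·b = (0.2194 + 0.214i)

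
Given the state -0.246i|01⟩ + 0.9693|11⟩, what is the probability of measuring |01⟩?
0.06052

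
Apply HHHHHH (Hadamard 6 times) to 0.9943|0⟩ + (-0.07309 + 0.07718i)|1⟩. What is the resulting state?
0.9943|0⟩ + (-0.07309 + 0.07718i)|1⟩

H² = I, so an even number of Hadamards cancels: H^6 = I and the state is unchanged.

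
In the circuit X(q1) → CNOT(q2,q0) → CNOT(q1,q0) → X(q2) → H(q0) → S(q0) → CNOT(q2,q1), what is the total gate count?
7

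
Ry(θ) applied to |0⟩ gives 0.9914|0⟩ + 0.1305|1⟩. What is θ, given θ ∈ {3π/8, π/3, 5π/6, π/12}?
π/12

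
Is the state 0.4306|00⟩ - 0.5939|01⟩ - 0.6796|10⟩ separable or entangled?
Entangled

Writing the state as a|00⟩ + b|01⟩ + c|10⟩ + d|11⟩, it is a product state iff ad − bc = 0.
Here (a, b, c, d) = (0.4306, -0.5939, -0.6796, 0): ad − bc = (0.4306)(0) − (-0.5939)(-0.6796) = -0.4036 ≠ 0, so the state is entangled.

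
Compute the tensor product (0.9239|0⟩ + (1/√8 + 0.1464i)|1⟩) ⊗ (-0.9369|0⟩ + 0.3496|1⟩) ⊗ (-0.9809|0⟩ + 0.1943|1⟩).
0.8491|000⟩ - 0.1682|001⟩ - 0.3168|010⟩ + 0.06276|011⟩ + (0.3249 + 0.1345i)|100⟩ + (-0.06436 - 0.02665i)|101⟩ + (-0.1212 - 0.0502i)|110⟩ + (0.02402 + 0.009945i)|111⟩

amp(|b₁b₂…⟩) = product of the factor amplitudes for bits b₁, b₂, …; only kets whose every factor amplitude is nonzero survive.
|000⟩: (0.9239)(-0.9369)(-0.9809) = 0.8491
|001⟩: (0.9239)(-0.9369)(0.1943) = -0.1682
|010⟩: (0.9239)(0.3496)(-0.9809) = -0.3168
|011⟩: (0.9239)(0.3496)(0.1943) = 0.06276
|100⟩: (1/√8 + 0.1464i)(-0.9369)(-0.9809) = (0.3249 + 0.1345i)
|101⟩: (1/√8 + 0.1464i)(-0.9369)(0.1943) = (-0.06436 - 0.02665i)
|110⟩: (1/√8 + 0.1464i)(0.3496)(-0.9809) = (-0.1212 - 0.0502i)
|111⟩: (1/√8 + 0.1464i)(0.3496)(0.1943) = (0.02402 + 0.009945i)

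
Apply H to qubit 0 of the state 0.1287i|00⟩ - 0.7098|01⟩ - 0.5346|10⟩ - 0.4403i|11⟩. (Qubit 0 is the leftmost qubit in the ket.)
(-0.378 + 0.091i)|00⟩ + (-0.5019 - 0.3113i)|01⟩ + (0.378 + 0.091i)|10⟩ + (-0.5019 + 0.3113i)|11⟩

H on qubit 0 mixes each pair of kets that differ only in qubit 0: amplitudes (a, b) of (|…0…⟩, |…1…⟩) become ((a + b)/√2, (a − b)/√2). Kets absent from the input have amplitude 0.
(|00⟩, |10⟩): (a, b) = (0.1287i, -0.5346) → ((-0.378 + 0.091i), (0.378 + 0.091i))
(|01⟩, |11⟩): (a, b) = (-0.7098, -0.4403i) → ((-0.5019 - 0.3113i), (-0.5019 + 0.3113i))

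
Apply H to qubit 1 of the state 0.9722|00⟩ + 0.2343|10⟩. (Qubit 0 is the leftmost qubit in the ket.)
0.6874|00⟩ + 0.6874|01⟩ + 0.1657|10⟩ + 0.1657|11⟩

H on qubit 1 mixes each pair of kets that differ only in qubit 1: amplitudes (a, b) of (|…0…⟩, |…1…⟩) become ((a + b)/√2, (a − b)/√2). Kets absent from the input have amplitude 0.
(|00⟩, |01⟩): (a, b) = (0.9722, 0) → (0.6874, 0.6874)
(|10⟩, |11⟩): (a, b) = (0.2343, 0) → (0.1657, 0.1657)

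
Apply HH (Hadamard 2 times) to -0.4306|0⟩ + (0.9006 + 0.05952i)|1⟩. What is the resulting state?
-0.4306|0⟩ + (0.9006 + 0.05952i)|1⟩

H² = I, so an even number of Hadamards cancels: H^2 = I and the state is unchanged.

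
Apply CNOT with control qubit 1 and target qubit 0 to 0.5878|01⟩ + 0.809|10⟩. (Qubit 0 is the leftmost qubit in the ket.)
0.809|10⟩ + 0.5878|11⟩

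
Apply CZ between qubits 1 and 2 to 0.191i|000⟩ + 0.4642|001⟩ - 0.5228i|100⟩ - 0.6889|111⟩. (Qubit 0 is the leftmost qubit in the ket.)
0.191i|000⟩ + 0.4642|001⟩ - 0.5228i|100⟩ + 0.6889|111⟩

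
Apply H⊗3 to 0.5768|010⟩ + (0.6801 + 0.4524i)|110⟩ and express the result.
(0.4444 + 0.1599i)|000⟩ + (0.4444 + 0.1599i)|001⟩ + (-0.4444 - 0.1599i)|010⟩ + (-0.4444 - 0.1599i)|011⟩ + (-0.03652 - 0.1599i)|100⟩ + (-0.03652 - 0.1599i)|101⟩ + (0.03652 + 0.1599i)|110⟩ + (0.03652 + 0.1599i)|111⟩

H⊗3 gives amp(|y⟩) = (1/2√2) Σ_x (−1)^(x·y) amp(|x⟩), where x·y is the number of positions in which both x and y have a 1.
|000⟩: (0.5768 + (0.6801 + 0.4524i))/(2√2) = (0.4444 + 0.1599i)
|001⟩: (0.5768 + (0.6801 + 0.4524i))/(2√2) = (0.4444 + 0.1599i)
|010⟩: (-0.5768 - (0.6801 + 0.4524i))/(2√2) = (-0.4444 - 0.1599i)
|011⟩: (-0.5768 - (0.6801 + 0.4524i))/(2√2) = (-0.4444 - 0.1599i)
|100⟩: (0.5768 - (0.6801 + 0.4524i))/(2√2) = (-0.03652 - 0.1599i)
|101⟩: (0.5768 - (0.6801 + 0.4524i))/(2√2) = (-0.03652 - 0.1599i)
|110⟩: (-0.5768 + (0.6801 + 0.4524i))/(2√2) = (0.03652 + 0.1599i)
|111⟩: (-0.5768 + (0.6801 + 0.4524i))/(2√2) = (0.03652 + 0.1599i)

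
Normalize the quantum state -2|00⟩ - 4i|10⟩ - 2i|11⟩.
-1/√6|00⟩ - 0.8165i|10⟩ - (1/√6)i|11⟩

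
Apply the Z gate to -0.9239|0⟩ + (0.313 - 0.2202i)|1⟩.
-0.9239|0⟩ + (-0.313 + 0.2202i)|1⟩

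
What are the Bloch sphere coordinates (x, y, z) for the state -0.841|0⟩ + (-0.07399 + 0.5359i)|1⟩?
(0.1245, -0.9014, 0.4146)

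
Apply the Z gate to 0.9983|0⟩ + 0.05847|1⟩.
0.9983|0⟩ - 0.05847|1⟩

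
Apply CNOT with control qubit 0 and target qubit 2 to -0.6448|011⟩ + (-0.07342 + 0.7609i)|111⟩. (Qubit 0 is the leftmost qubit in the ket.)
-0.6448|011⟩ + (-0.07342 + 0.7609i)|110⟩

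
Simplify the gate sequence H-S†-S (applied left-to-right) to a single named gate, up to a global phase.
H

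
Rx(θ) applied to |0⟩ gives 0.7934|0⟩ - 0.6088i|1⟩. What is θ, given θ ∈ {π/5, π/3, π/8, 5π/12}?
5π/12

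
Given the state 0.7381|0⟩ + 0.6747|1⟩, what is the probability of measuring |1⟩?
0.4552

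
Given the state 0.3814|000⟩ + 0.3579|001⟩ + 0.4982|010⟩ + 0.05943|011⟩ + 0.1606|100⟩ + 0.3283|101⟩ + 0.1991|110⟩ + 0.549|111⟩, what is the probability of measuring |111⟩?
0.3014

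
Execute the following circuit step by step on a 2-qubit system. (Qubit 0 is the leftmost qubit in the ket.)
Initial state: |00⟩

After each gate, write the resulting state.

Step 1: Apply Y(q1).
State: i|01⟩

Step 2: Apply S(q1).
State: -|01⟩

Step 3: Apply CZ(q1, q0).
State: -|01⟩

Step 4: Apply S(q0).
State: -|01⟩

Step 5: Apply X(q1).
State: -|00⟩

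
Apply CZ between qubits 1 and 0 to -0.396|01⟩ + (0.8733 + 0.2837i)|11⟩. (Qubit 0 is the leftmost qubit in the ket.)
-0.396|01⟩ + (-0.8733 - 0.2837i)|11⟩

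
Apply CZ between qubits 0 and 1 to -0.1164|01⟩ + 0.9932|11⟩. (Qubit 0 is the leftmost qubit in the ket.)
-0.1164|01⟩ - 0.9932|11⟩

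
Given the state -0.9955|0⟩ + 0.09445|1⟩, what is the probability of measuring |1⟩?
0.008921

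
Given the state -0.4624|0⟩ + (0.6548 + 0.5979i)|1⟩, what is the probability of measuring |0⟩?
0.2138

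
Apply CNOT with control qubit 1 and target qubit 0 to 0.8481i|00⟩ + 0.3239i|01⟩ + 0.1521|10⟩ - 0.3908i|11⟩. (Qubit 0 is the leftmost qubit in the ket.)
0.8481i|00⟩ - 0.3908i|01⟩ + 0.1521|10⟩ + 0.3239i|11⟩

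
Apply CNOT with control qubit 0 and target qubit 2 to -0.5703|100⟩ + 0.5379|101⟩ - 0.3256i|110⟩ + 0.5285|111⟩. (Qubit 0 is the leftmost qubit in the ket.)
0.5379|100⟩ - 0.5703|101⟩ + 0.5285|110⟩ - 0.3256i|111⟩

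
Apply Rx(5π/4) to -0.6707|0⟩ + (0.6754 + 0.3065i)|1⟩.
(0.5398 - 0.624i)|0⟩ + (-0.2585 + 0.5024i)|1⟩

Rx(5π/4) = [[cos(θ/2), −i·sin(θ/2)], [−i·sin(θ/2), cos(θ/2)]]; θ = 5π/4, cos(θ/2) ≈ -0.382683, sin(θ/2) ≈ 0.92388.
With a = amp(|0⟩) = -0.6707 and b = amp(|1⟩) = (0.6754 + 0.3065i):
new amp(|0⟩) = (-0.382683)·a + (-0.92388i)·b = (0.5398 - 0.624i)
new amp(|1⟩) = (-0.92388i)·a + (-0.382683)·b = (-0.2585 + 0.5024i)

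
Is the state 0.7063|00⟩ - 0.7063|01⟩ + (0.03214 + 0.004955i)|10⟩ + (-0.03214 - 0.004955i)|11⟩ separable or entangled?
Separable

Writing the state as a|00⟩ + b|01⟩ + c|10⟩ + d|11⟩, it is a product state iff ad − bc = 0.
Here (a, b, c, d) = (0.7063, -0.7063, (0.03214 + 0.004955i), (-0.03214 - 0.004955i)): ad − bc = (0.7063)(-0.03214 - 0.004955i) − (-0.7063)(0.03214 + 0.004955i) = 0, so the state is separable.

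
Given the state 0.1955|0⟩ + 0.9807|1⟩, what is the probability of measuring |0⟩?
0.03822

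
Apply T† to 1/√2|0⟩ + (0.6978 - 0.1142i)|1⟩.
1/√2|0⟩ + (0.4127 - 0.5742i)|1⟩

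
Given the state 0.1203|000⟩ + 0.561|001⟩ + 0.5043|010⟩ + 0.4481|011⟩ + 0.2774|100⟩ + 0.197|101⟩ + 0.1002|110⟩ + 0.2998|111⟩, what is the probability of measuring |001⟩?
0.3147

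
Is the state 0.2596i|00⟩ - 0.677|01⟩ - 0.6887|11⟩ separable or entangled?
Entangled

Writing the state as a|00⟩ + b|01⟩ + c|10⟩ + d|11⟩, it is a product state iff ad − bc = 0.
Here (a, b, c, d) = (0.2596i, -0.677, 0, -0.6887): ad − bc = (0.2596i)(-0.6887) − (-0.677)(0) = -0.1788i ≠ 0, so the state is entangled.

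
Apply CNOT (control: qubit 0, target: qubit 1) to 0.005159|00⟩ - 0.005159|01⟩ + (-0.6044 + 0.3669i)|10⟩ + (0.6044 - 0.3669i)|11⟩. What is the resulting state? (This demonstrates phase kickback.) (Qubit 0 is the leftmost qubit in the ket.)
0.005159|00⟩ - 0.005159|01⟩ + (0.6044 - 0.3669i)|10⟩ + (-0.6044 + 0.3669i)|11⟩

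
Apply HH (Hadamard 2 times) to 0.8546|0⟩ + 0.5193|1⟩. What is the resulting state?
0.8546|0⟩ + 0.5193|1⟩

H² = I, so an even number of Hadamards cancels: H^2 = I and the state is unchanged.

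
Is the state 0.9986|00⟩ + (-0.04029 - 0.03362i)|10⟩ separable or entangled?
Separable

Writing the state as a|00⟩ + b|01⟩ + c|10⟩ + d|11⟩, it is a product state iff ad − bc = 0.
Here (a, b, c, d) = (0.9986, 0, (-0.04029 - 0.03362i), 0): ad − bc = (0.9986)(0) − (0)(-0.04029 - 0.03362i) = 0, so the state is separable.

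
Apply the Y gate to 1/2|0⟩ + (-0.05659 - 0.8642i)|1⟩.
(-0.8642 + 0.05659i)|0⟩ + (1/2)i|1⟩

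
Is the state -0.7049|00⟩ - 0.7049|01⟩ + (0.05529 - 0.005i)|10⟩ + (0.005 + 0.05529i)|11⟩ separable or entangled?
Entangled

Writing the state as a|00⟩ + b|01⟩ + c|10⟩ + d|11⟩, it is a product state iff ad − bc = 0.
Here (a, b, c, d) = (-0.7049, -0.7049, (0.05529 - 0.005i), (0.005 + 0.05529i)): ad − bc = (-0.7049)(0.005 + 0.05529i) − (-0.7049)(0.05529 - 0.005i) = (0.03545 - 0.0425i) ≠ 0, so the state is entangled.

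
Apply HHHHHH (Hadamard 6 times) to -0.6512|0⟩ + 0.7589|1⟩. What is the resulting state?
-0.6512|0⟩ + 0.7589|1⟩

H² = I, so an even number of Hadamards cancels: H^6 = I and the state is unchanged.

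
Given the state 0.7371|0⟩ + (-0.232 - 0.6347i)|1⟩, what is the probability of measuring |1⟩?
0.4567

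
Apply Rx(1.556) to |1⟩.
-0.7019i|0⟩ + 0.7123|1⟩

Rx(1.556) = [[cos(θ/2), −i·sin(θ/2)], [−i·sin(θ/2), cos(θ/2)]]; θ = 1.556, cos(θ/2) ≈ 0.712319, sin(θ/2) ≈ 0.701856.
With a = amp(|0⟩) = 0 and b = amp(|1⟩) = 1:
new amp(|0⟩) = (0.712319)·a + (-0.701856i)·b = -0.7019i
new amp(|1⟩) = (-0.701856i)·a + (0.712319)·b = 0.7123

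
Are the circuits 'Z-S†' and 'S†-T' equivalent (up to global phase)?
No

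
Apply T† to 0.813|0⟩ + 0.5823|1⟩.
0.813|0⟩ + (0.4117 - 0.4117i)|1⟩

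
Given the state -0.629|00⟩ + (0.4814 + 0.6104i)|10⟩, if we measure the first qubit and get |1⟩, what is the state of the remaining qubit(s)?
(0.6193 + 0.7852i)|0⟩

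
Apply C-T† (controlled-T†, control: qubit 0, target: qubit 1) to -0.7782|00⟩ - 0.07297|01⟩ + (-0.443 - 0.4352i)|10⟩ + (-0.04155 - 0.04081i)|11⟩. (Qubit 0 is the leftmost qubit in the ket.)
-0.7782|00⟩ - 0.07297|01⟩ + (-0.443 - 0.4352i)|10⟩ + (-0.05824 + 0.0005233i)|11⟩

C-T† leaves the control-|0⟩ kets |00⟩, |01⟩ unchanged and applies T† to qubit 1 on the control-|1⟩ pair (|10⟩, |11⟩).
T† = [[1, 0], [0, (1/√2 - (1/√2)i)]].
With a = amp(|10⟩) = (-0.443 - 0.4352i) and b = amp(|11⟩) = (-0.04155 - 0.04081i):
new amp(|10⟩) = (1)·a = (-0.443 - 0.4352i)
new amp(|11⟩) = (1/√2 - (1/√2)i)·b = (-0.05824 + 0.0005233i)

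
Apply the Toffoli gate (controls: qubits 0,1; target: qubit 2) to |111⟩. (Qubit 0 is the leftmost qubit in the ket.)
|110⟩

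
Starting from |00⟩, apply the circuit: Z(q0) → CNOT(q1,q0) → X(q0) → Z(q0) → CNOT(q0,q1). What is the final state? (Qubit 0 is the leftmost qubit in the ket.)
-|11⟩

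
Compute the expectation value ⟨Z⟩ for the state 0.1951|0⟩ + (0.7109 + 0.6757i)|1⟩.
-0.9239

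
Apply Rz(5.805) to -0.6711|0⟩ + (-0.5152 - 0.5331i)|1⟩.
(0.652 + 0.1589i)|0⟩ + (0.6268 + 0.3959i)|1⟩

Rz(5.805) = [[e^(−iθ/2), 0], [0, e^(iθ/2)]] with e^(±iθ/2) = cos(θ/2) ± i·sin(θ/2); θ = 5.805, cos(θ/2) ≈ -0.971553, sin(θ/2) ≈ 0.236821.
With a = amp(|0⟩) = -0.6711 and b = amp(|1⟩) = (-0.5152 - 0.5331i):
new amp(|0⟩) = (-0.971553 - 0.236821i)·a = (0.652 + 0.1589i)
new amp(|1⟩) = (-0.971553 + 0.236821i)·b = (0.6268 + 0.3959i)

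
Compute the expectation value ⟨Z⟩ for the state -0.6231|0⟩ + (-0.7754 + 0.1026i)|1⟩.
-0.2235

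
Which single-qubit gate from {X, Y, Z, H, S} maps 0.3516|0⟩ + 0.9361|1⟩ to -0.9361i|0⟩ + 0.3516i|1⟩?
Y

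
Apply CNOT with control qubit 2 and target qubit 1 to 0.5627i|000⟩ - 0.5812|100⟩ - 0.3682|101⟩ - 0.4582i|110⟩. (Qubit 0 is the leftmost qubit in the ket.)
0.5627i|000⟩ - 0.5812|100⟩ - 0.4582i|110⟩ - 0.3682|111⟩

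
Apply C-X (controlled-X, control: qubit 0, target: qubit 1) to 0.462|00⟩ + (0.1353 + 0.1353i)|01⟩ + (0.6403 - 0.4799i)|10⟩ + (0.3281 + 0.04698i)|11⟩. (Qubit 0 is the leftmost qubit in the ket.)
0.462|00⟩ + (0.1353 + 0.1353i)|01⟩ + (0.3281 + 0.04698i)|10⟩ + (0.6403 - 0.4799i)|11⟩

C-X leaves the control-|0⟩ kets |00⟩, |01⟩ unchanged and applies X to qubit 1 on the control-|1⟩ pair (|10⟩, |11⟩).
X = [[0, 1], [1, 0]].
With a = amp(|10⟩) = (0.6403 - 0.4799i) and b = amp(|11⟩) = (0.3281 + 0.04698i):
new amp(|10⟩) = (1)·b = (0.3281 + 0.04698i)
new amp(|11⟩) = (1)·a = (0.6403 - 0.4799i)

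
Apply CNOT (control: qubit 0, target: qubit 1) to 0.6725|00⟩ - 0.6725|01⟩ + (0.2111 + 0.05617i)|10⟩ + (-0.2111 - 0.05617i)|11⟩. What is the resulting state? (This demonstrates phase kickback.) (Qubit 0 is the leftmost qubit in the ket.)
0.6725|00⟩ - 0.6725|01⟩ + (-0.2111 - 0.05617i)|10⟩ + (0.2111 + 0.05617i)|11⟩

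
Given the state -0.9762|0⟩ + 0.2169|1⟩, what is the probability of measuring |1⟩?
0.04705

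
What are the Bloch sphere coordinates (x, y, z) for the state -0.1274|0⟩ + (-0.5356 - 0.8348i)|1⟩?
(0.1365, 0.2127, -0.9675)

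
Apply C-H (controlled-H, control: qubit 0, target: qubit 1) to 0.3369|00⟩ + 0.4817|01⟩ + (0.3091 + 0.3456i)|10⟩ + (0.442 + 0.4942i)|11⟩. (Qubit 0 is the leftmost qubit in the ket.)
0.3369|00⟩ + 0.4817|01⟩ + (0.5311 + 0.5938i)|10⟩ + (-0.09397 - 0.1051i)|11⟩

C-H leaves the control-|0⟩ kets |00⟩, |01⟩ unchanged and applies H to qubit 1 on the control-|1⟩ pair (|10⟩, |11⟩).
H = [[1/√2, 1/√2], [1/√2, -1/√2]].
With a = amp(|10⟩) = (0.3091 + 0.3456i) and b = amp(|11⟩) = (0.442 + 0.4942i):
new amp(|10⟩) = (1/√2)·a + (1/√2)·b = (0.5311 + 0.5938i)
new amp(|11⟩) = (1/√2)·a + (-1/√2)·b = (-0.09397 - 0.1051i)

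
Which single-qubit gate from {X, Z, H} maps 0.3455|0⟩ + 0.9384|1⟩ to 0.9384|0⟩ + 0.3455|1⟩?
X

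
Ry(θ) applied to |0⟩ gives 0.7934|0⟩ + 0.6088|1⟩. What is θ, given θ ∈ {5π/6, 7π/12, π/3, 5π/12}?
5π/12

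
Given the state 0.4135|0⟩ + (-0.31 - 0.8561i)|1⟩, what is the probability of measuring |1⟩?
0.829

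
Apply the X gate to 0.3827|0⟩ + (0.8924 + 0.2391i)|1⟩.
(0.8924 + 0.2391i)|0⟩ + 0.3827|1⟩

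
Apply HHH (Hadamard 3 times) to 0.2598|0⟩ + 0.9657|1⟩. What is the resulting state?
0.8666|0⟩ - 0.4991|1⟩

H² = I, so H^3 = H: a single Hadamard. With (a, b) = (0.2598, 0.9657), H gives ((a + b)/√2, (a − b)/√2) = (0.8666, -0.4991).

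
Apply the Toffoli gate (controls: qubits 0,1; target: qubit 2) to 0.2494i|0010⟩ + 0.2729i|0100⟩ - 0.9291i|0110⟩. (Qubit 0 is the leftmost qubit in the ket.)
0.2494i|0010⟩ + 0.2729i|0100⟩ - 0.9291i|0110⟩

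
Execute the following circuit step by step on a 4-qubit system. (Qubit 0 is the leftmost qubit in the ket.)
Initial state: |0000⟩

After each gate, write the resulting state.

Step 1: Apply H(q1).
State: 1/√2|0000⟩ + 1/√2|0100⟩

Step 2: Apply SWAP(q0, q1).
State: 1/√2|0000⟩ + 1/√2|1000⟩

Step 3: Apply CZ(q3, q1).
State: 1/√2|0000⟩ + 1/√2|1000⟩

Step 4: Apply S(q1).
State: 1/√2|0000⟩ + 1/√2|1000⟩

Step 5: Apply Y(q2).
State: (1/√2)i|0010⟩ + (1/√2)i|1010⟩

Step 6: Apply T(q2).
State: (-1/2 + (1/2)i)|0010⟩ + (-1/2 + (1/2)i)|1010⟩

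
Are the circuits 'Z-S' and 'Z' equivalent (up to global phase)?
No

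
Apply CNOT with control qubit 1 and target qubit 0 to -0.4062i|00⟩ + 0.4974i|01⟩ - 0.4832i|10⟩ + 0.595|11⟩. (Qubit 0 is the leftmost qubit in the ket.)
-0.4062i|00⟩ + 0.595|01⟩ - 0.4832i|10⟩ + 0.4974i|11⟩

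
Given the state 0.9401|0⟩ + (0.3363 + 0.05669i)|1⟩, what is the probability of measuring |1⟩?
0.1163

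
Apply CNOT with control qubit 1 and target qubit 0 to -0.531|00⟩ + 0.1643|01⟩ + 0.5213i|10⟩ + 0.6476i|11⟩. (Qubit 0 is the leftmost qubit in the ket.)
-0.531|00⟩ + 0.6476i|01⟩ + 0.5213i|10⟩ + 0.1643|11⟩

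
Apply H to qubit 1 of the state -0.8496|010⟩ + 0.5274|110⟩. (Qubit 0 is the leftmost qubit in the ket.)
-0.6008|000⟩ + 0.6008|010⟩ + 0.3729|100⟩ - 0.3729|110⟩

H on qubit 1 mixes each pair of kets that differ only in qubit 1: amplitudes (a, b) of (|…0…⟩, |…1…⟩) become ((a + b)/√2, (a − b)/√2). Kets absent from the input have amplitude 0.
(|000⟩, |010⟩): (a, b) = (0, -0.8496) → (-0.6008, 0.6008)
(|100⟩, |110⟩): (a, b) = (0, 0.5274) → (0.3729, -0.3729)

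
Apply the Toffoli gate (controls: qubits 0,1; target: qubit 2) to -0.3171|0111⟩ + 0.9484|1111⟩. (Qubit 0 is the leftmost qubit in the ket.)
-0.3171|0111⟩ + 0.9484|1101⟩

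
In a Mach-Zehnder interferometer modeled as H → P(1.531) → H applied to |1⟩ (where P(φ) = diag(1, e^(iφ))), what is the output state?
(0.4801 - 0.4996i)|0⟩ + (0.5199 + 0.4996i)|1⟩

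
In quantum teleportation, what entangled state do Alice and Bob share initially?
Bell state |Φ+⟩ = (|00⟩ + |11⟩)/√2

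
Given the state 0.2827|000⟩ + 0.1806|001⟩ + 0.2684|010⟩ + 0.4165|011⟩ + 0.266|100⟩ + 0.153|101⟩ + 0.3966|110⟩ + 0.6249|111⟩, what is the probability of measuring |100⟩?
0.07076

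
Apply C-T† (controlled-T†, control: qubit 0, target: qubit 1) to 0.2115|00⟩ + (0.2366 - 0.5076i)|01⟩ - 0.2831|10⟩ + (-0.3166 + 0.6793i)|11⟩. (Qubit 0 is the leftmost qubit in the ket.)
0.2115|00⟩ + (0.2366 - 0.5076i)|01⟩ - 0.2831|10⟩ + (0.2565 + 0.7042i)|11⟩

C-T† leaves the control-|0⟩ kets |00⟩, |01⟩ unchanged and applies T† to qubit 1 on the control-|1⟩ pair (|10⟩, |11⟩).
T† = [[1, 0], [0, (1/√2 - (1/√2)i)]].
With a = amp(|10⟩) = -0.2831 and b = amp(|11⟩) = (-0.3166 + 0.6793i):
new amp(|10⟩) = (1)·a = -0.2831
new amp(|11⟩) = (1/√2 - (1/√2)i)·b = (0.2565 + 0.7042i)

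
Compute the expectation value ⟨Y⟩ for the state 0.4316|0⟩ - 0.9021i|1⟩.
-0.7787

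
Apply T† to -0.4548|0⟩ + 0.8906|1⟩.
-0.4548|0⟩ + (0.6297 - 0.6297i)|1⟩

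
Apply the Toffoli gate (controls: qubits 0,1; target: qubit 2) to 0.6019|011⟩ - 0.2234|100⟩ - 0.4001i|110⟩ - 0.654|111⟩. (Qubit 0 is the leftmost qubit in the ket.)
0.6019|011⟩ - 0.2234|100⟩ - 0.654|110⟩ - 0.4001i|111⟩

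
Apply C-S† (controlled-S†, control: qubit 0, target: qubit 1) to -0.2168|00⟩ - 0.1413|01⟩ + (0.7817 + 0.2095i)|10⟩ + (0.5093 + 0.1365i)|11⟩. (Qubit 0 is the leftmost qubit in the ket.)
-0.2168|00⟩ - 0.1413|01⟩ + (0.7817 + 0.2095i)|10⟩ + (0.1365 - 0.5093i)|11⟩

C-S† leaves the control-|0⟩ kets |00⟩, |01⟩ unchanged and applies S† to qubit 1 on the control-|1⟩ pair (|10⟩, |11⟩).
S† = [[1, 0], [0, -i]].
With a = amp(|10⟩) = (0.7817 + 0.2095i) and b = amp(|11⟩) = (0.5093 + 0.1365i):
new amp(|10⟩) = (1)·a = (0.7817 + 0.2095i)
new amp(|11⟩) = (-i)·b = (0.1365 - 0.5093i)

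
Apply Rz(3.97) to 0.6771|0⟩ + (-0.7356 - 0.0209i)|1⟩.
(-0.2725 - 0.6198i)|0⟩ + (0.3152 - 0.665i)|1⟩

Rz(3.97) = [[e^(−iθ/2), 0], [0, e^(iθ/2)]] with e^(±iθ/2) = cos(θ/2) ± i·sin(θ/2); θ = 3.97, cos(θ/2) ≈ -0.402461, sin(θ/2) ≈ 0.915437.
With a = amp(|0⟩) = 0.6771 and b = amp(|1⟩) = (-0.7356 - 0.0209i):
new amp(|0⟩) = (-0.402461 - 0.915437i)·a = (-0.2725 - 0.6198i)
new amp(|1⟩) = (-0.402461 + 0.915437i)·b = (0.3152 - 0.665i)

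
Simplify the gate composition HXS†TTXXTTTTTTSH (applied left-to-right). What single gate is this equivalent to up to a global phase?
Z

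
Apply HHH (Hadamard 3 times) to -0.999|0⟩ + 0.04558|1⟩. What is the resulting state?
-0.6742|0⟩ - 0.7386|1⟩

H² = I, so H^3 = H: a single Hadamard. With (a, b) = (-0.999, 0.04558), H gives ((a + b)/√2, (a − b)/√2) = (-0.6742, -0.7386).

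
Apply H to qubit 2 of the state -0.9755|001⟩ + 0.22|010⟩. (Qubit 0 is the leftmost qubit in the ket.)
-0.6898|000⟩ + 0.6898|001⟩ + 0.1556|010⟩ + 0.1556|011⟩

H on qubit 2 mixes each pair of kets that differ only in qubit 2: amplitudes (a, b) of (|…0…⟩, |…1…⟩) become ((a + b)/√2, (a − b)/√2). Kets absent from the input have amplitude 0.
(|000⟩, |001⟩): (a, b) = (0, -0.9755) → (-0.6898, 0.6898)
(|010⟩, |011⟩): (a, b) = (0.22, 0) → (0.1556, 0.1556)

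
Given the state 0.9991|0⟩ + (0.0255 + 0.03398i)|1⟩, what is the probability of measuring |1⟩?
0.001805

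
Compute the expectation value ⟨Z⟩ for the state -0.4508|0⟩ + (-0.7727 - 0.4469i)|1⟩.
-0.5936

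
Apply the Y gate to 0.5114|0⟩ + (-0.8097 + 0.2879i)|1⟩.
(0.2879 + 0.8097i)|0⟩ + 0.5114i|1⟩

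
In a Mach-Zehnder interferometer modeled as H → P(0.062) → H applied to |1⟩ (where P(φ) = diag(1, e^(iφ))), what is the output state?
(0.0009607 - 0.03098i)|0⟩ + (0.999 + 0.03098i)|1⟩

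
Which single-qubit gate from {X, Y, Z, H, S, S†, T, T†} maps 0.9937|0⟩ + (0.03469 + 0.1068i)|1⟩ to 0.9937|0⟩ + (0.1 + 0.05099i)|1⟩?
T†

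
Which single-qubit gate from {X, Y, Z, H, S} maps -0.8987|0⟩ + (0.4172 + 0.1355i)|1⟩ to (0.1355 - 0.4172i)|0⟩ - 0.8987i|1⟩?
Y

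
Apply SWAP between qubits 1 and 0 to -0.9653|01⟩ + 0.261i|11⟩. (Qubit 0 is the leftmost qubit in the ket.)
-0.9653|10⟩ + 0.261i|11⟩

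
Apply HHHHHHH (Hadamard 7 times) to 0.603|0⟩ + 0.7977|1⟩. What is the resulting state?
0.9904|0⟩ - 0.1377|1⟩

H² = I, so H^7 = H: a single Hadamard. With (a, b) = (0.603, 0.7977), H gives ((a + b)/√2, (a − b)/√2) = (0.9904, -0.1377).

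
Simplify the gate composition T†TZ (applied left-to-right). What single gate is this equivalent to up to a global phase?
Z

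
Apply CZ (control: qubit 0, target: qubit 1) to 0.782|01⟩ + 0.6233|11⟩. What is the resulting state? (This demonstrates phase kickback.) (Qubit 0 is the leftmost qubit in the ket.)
0.782|01⟩ - 0.6233|11⟩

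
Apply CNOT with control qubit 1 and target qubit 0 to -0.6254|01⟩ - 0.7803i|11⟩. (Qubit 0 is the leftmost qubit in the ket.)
-0.7803i|01⟩ - 0.6254|11⟩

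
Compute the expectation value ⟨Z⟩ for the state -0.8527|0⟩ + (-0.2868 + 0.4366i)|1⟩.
0.4542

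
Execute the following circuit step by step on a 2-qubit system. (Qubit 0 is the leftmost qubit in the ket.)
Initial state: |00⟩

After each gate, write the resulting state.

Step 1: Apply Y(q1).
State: i|01⟩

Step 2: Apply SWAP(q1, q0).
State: i|10⟩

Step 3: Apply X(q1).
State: i|11⟩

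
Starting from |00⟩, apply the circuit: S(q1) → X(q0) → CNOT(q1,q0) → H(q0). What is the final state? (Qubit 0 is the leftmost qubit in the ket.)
1/√2|00⟩ - 1/√2|10⟩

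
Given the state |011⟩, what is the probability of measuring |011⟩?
1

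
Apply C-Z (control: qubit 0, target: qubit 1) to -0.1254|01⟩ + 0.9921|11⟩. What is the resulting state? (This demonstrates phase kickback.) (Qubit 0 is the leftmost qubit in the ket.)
-0.1254|01⟩ - 0.9921|11⟩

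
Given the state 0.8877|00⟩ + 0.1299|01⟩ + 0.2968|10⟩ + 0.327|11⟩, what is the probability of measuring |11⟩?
0.1069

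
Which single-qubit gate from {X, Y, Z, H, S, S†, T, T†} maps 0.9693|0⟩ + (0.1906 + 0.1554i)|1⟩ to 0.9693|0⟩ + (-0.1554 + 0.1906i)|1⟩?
S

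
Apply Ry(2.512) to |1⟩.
-0.9509|0⟩ + 0.3096|1⟩

Ry(2.512) = [[cos(θ/2), −sin(θ/2)], [sin(θ/2), cos(θ/2)]]; θ = 2.512, cos(θ/2) ≈ 0.309623, sin(θ/2) ≈ 0.950859.
With a = amp(|0⟩) = 0 and b = amp(|1⟩) = 1:
new amp(|0⟩) = (0.309623)·a + (-0.950859)·b = -0.9509
new amp(|1⟩) = (0.950859)·a + (0.309623)·b = 0.3096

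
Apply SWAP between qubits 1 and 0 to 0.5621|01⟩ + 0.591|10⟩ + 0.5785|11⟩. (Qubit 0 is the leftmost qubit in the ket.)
0.591|01⟩ + 0.5621|10⟩ + 0.5785|11⟩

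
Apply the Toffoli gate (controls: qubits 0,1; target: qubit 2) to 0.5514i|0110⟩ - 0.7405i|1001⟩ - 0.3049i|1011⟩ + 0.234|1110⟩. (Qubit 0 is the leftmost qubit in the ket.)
0.5514i|0110⟩ - 0.7405i|1001⟩ - 0.3049i|1011⟩ + 0.234|1100⟩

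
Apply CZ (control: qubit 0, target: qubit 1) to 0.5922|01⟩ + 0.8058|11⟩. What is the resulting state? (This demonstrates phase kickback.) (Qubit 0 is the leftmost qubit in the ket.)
0.5922|01⟩ - 0.8058|11⟩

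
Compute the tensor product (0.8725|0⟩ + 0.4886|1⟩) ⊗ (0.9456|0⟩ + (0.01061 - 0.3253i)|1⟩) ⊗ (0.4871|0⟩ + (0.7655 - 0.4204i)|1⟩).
0.4019|000⟩ + (0.6316 - 0.3468i)|001⟩ + (0.004509 - 0.1383i)|010⟩ + (-0.1122 - 0.2212i)|011⟩ + 0.2251|100⟩ + (0.3537 - 0.1942i)|101⟩ + (0.002525 - 0.07742i)|110⟩ + (-0.06285 - 0.1238i)|111⟩

amp(|b₁b₂…⟩) = product of the factor amplitudes for bits b₁, b₂, …; only kets whose every factor amplitude is nonzero survive.
|000⟩: (0.8725)(0.9456)(0.4871) = 0.4019
|001⟩: (0.8725)(0.9456)(0.7655 - 0.4204i) = (0.6316 - 0.3468i)
|010⟩: (0.8725)(0.01061 - 0.3253i)(0.4871) = (0.004509 - 0.1383i)
|011⟩: (0.8725)(0.01061 - 0.3253i)(0.7655 - 0.4204i) = (-0.1122 - 0.2212i)
|100⟩: (0.4886)(0.9456)(0.4871) = 0.2251
|101⟩: (0.4886)(0.9456)(0.7655 - 0.4204i) = (0.3537 - 0.1942i)
|110⟩: (0.4886)(0.01061 - 0.3253i)(0.4871) = (0.002525 - 0.07742i)
|111⟩: (0.4886)(0.01061 - 0.3253i)(0.7655 - 0.4204i) = (-0.06285 - 0.1238i)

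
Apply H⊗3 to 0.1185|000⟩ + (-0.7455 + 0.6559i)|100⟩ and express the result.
(-0.2217 + 0.2319i)|000⟩ + (-0.2217 + 0.2319i)|001⟩ + (-0.2217 + 0.2319i)|010⟩ + (-0.2217 + 0.2319i)|011⟩ + (0.3055 - 0.2319i)|100⟩ + (0.3055 - 0.2319i)|101⟩ + (0.3055 - 0.2319i)|110⟩ + (0.3055 - 0.2319i)|111⟩

H⊗3 gives amp(|y⟩) = (1/2√2) Σ_x (−1)^(x·y) amp(|x⟩), where x·y is the number of positions in which both x and y have a 1.
|000⟩: (0.1185 + (-0.7455 + 0.6559i))/(2√2) = (-0.2217 + 0.2319i)
|001⟩: (0.1185 + (-0.7455 + 0.6559i))/(2√2) = (-0.2217 + 0.2319i)
|010⟩: (0.1185 + (-0.7455 + 0.6559i))/(2√2) = (-0.2217 + 0.2319i)
|011⟩: (0.1185 + (-0.7455 + 0.6559i))/(2√2) = (-0.2217 + 0.2319i)
|100⟩: (0.1185 - (-0.7455 + 0.6559i))/(2√2) = (0.3055 - 0.2319i)
|101⟩: (0.1185 - (-0.7455 + 0.6559i))/(2√2) = (0.3055 - 0.2319i)
|110⟩: (0.1185 - (-0.7455 + 0.6559i))/(2√2) = (0.3055 - 0.2319i)
|111⟩: (0.1185 - (-0.7455 + 0.6559i))/(2√2) = (0.3055 - 0.2319i)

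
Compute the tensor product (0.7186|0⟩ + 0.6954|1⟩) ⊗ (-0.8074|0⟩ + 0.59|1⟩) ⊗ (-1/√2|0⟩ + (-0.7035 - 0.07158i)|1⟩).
0.4103|000⟩ + (0.4082 + 0.04153i)|001⟩ - 0.2998|010⟩ + (-0.2983 - 0.03035i)|011⟩ + 0.397|100⟩ + (0.395 + 0.04019i)|101⟩ - 0.2901|110⟩ + (-0.2886 - 0.02937i)|111⟩

amp(|b₁b₂…⟩) = product of the factor amplitudes for bits b₁, b₂, …; only kets whose every factor amplitude is nonzero survive.
|000⟩: (0.7186)(-0.8074)(-1/√2) = 0.4103
|001⟩: (0.7186)(-0.8074)(-0.7035 - 0.07158i) = (0.4082 + 0.04153i)
|010⟩: (0.7186)(0.59)(-1/√2) = -0.2998
|011⟩: (0.7186)(0.59)(-0.7035 - 0.07158i) = (-0.2983 - 0.03035i)
|100⟩: (0.6954)(-0.8074)(-1/√2) = 0.397
|101⟩: (0.6954)(-0.8074)(-0.7035 - 0.07158i) = (0.395 + 0.04019i)
|110⟩: (0.6954)(0.59)(-1/√2) = -0.2901
|111⟩: (0.6954)(0.59)(-0.7035 - 0.07158i) = (-0.2886 - 0.02937i)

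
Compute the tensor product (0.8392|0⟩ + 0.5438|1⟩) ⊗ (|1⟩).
0.8392|01⟩ + 0.5438|11⟩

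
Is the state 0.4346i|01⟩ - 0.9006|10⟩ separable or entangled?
Entangled

Writing the state as a|00⟩ + b|01⟩ + c|10⟩ + d|11⟩, it is a product state iff ad − bc = 0.
Here (a, b, c, d) = (0, 0.4346i, -0.9006, 0): ad − bc = (0)(0) − (0.4346i)(-0.9006) = 0.3914i ≠ 0, so the state is entangled.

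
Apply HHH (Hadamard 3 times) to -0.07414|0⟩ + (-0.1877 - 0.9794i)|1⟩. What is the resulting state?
(-0.1851 - 0.6925i)|0⟩ + (0.0803 + 0.6925i)|1⟩

H² = I, so H^3 = H: a single Hadamard. With (a, b) = (-0.07414, (-0.1877 - 0.9794i)), H gives ((a + b)/√2, (a − b)/√2) = ((-0.1851 - 0.6925i), (0.0803 + 0.6925i)).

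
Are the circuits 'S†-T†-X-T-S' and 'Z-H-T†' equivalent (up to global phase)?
No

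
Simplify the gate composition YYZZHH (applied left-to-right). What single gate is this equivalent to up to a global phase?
I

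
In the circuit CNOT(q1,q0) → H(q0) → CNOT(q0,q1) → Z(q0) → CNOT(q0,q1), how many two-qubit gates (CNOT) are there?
3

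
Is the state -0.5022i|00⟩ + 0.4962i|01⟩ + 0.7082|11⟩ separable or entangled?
Entangled

Writing the state as a|00⟩ + b|01⟩ + c|10⟩ + d|11⟩, it is a product state iff ad − bc = 0.
Here (a, b, c, d) = (-0.5022i, 0.4962i, 0, 0.7082): ad − bc = (-0.5022i)(0.7082) − (0.4962i)(0) = -0.3557i ≠ 0, so the state is entangled.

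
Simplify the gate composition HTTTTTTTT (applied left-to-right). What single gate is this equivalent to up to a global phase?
H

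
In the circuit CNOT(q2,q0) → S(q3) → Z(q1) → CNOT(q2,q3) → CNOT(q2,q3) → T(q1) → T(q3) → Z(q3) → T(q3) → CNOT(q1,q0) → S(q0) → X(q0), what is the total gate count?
12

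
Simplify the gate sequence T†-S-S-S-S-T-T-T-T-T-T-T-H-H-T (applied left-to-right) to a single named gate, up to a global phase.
T†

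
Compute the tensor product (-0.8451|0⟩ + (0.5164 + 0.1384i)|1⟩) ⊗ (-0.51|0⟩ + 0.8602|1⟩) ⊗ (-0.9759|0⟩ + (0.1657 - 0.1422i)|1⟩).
-0.4206|000⟩ + (0.07142 - 0.06129i)|001⟩ + 0.7094|010⟩ + (-0.1205 + 0.1034i)|011⟩ + (0.257 + 0.06888i)|100⟩ + (-0.05368 + 0.02575i)|101⟩ + (-0.4335 - 0.1162i)|110⟩ + (0.09053 - 0.04344i)|111⟩

amp(|b₁b₂…⟩) = product of the factor amplitudes for bits b₁, b₂, …; only kets whose every factor amplitude is nonzero survive.
|000⟩: (-0.8451)(-0.51)(-0.9759) = -0.4206
|001⟩: (-0.8451)(-0.51)(0.1657 - 0.1422i) = (0.07142 - 0.06129i)
|010⟩: (-0.8451)(0.8602)(-0.9759) = 0.7094
|011⟩: (-0.8451)(0.8602)(0.1657 - 0.1422i) = (-0.1205 + 0.1034i)
|100⟩: (0.5164 + 0.1384i)(-0.51)(-0.9759) = (0.257 + 0.06888i)
|101⟩: (0.5164 + 0.1384i)(-0.51)(0.1657 - 0.1422i) = (-0.05368 + 0.02575i)
|110⟩: (0.5164 + 0.1384i)(0.8602)(-0.9759) = (-0.4335 - 0.1162i)
|111⟩: (0.5164 + 0.1384i)(0.8602)(0.1657 - 0.1422i) = (0.09053 - 0.04344i)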